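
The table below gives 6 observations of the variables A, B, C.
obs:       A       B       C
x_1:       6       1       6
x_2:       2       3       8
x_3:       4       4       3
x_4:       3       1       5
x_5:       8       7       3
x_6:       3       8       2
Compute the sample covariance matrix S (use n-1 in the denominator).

Step 1 — column means:
  mean(A) = (6 + 2 + 4 + 3 + 8 + 3) / 6 = 26/6 = 4.3333
  mean(B) = (1 + 3 + 4 + 1 + 7 + 8) / 6 = 24/6 = 4
  mean(C) = (6 + 8 + 3 + 5 + 3 + 2) / 6 = 27/6 = 4.5

Step 2 — sample covariance S[i,j] = (1/(n-1)) · Σ_k (x_{k,i} - mean_i) · (x_{k,j} - mean_j), with n-1 = 5.
  S[A,A] = ((1.6667)·(1.6667) + (-2.3333)·(-2.3333) + (-0.3333)·(-0.3333) + (-1.3333)·(-1.3333) + (3.6667)·(3.6667) + (-1.3333)·(-1.3333)) / 5 = 25.3333/5 = 5.0667
  S[A,B] = ((1.6667)·(-3) + (-2.3333)·(-1) + (-0.3333)·(0) + (-1.3333)·(-3) + (3.6667)·(3) + (-1.3333)·(4)) / 5 = 7/5 = 1.4
  S[A,C] = ((1.6667)·(1.5) + (-2.3333)·(3.5) + (-0.3333)·(-1.5) + (-1.3333)·(0.5) + (3.6667)·(-1.5) + (-1.3333)·(-2.5)) / 5 = -8/5 = -1.6
  S[B,B] = ((-3)·(-3) + (-1)·(-1) + (0)·(0) + (-3)·(-3) + (3)·(3) + (4)·(4)) / 5 = 44/5 = 8.8
  S[B,C] = ((-3)·(1.5) + (-1)·(3.5) + (0)·(-1.5) + (-3)·(0.5) + (3)·(-1.5) + (4)·(-2.5)) / 5 = -24/5 = -4.8
  S[C,C] = ((1.5)·(1.5) + (3.5)·(3.5) + (-1.5)·(-1.5) + (0.5)·(0.5) + (-1.5)·(-1.5) + (-2.5)·(-2.5)) / 5 = 25.5/5 = 5.1

S is symmetric (S[j,i] = S[i,j]). Assembling:

S = [[5.0667, 1.4, -1.6],
 [1.4, 8.8, -4.8],
 [-1.6, -4.8, 5.1]]


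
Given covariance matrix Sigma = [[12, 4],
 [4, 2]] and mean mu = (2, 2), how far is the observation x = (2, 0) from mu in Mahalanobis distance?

Step 1 — centre the observation: (x - mu) = (0, -2).

Step 2 — invert Sigma. det(Sigma) = 12·2 - (4)² = 8.
  Sigma^{-1} = (1/det) · [[d, -b], [-b, a]] = [[0.25, -0.5],
 [-0.5, 1.5]].

Step 3 — form the quadratic (x - mu)^T · Sigma^{-1} · (x - mu):
  Sigma^{-1} · (x - mu) = (1, -3).
  (x - mu)^T · [Sigma^{-1} · (x - mu)] = (0)·(1) + (-2)·(-3) = 6.

Step 4 — take square root: d = √(6) ≈ 2.4495.

d(x, mu) = √(6) ≈ 2.4495


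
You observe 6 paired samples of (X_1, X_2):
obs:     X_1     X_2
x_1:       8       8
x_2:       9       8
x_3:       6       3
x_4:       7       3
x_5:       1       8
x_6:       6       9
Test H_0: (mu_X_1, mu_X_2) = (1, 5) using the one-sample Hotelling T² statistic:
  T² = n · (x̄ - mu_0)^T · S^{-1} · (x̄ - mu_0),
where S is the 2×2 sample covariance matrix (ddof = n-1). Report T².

Step 1 — sample mean vector:
  mean(X_1) = (8 + 9 + 6 + 7 + 1 + 6) / 6 = 37/6 = 6.1667
  mean(X_2) = (8 + 8 + 3 + 3 + 8 + 9) / 6 = 39/6 = 6.5
  x̄ = (6.1667, 6.5),  deviation x̄ - mu_0 = (6.1667, 6.5) - (1, 5) = (5.1667, 1.5).

Step 2 — sample covariance matrix, S[i,j] = (1/(n-1)) · Σ_k (x_{k,i} - mean_i) · (x_{k,j} - mean_j), divisor n-1 = 5:
  S[X_1,X_1] = ((1.8333)·(1.8333) + (2.8333)·(2.8333) + (-0.1667)·(-0.1667) + (0.8333)·(0.8333) + (-5.1667)·(-5.1667) + (-0.1667)·(-0.1667)) / 5 = 38.8333/5 = 7.7667
  S[X_1,X_2] = ((1.8333)·(1.5) + (2.8333)·(1.5) + (-0.1667)·(-3.5) + (0.8333)·(-3.5) + (-5.1667)·(1.5) + (-0.1667)·(2.5)) / 5 = -3.5/5 = -0.7
  S[X_2,X_2] = ((1.5)·(1.5) + (1.5)·(1.5) + (-3.5)·(-3.5) + (-3.5)·(-3.5) + (1.5)·(1.5) + (2.5)·(2.5)) / 5 = 37.5/5 = 7.5
  S = [[7.7667, -0.7],
 [-0.7, 7.5]].

Step 3 — invert S. det(S) = 7.7667·7.5 - (-0.7)² = 57.76.
  S^{-1} = (1/det) · [[d, -b], [-b, a]] = [[0.1298, 0.0121],
 [0.0121, 0.1345]].

Step 4 — quadratic form (x̄ - mu_0)^T · S^{-1} · (x̄ - mu_0):
  S^{-1} · (x̄ - mu_0) = (0.6891, 0.2643),
  (x̄ - mu_0)^T · [...] = (5.1667)·(0.6891) + (1.5)·(0.2643) = 3.9566.

Step 5 — scale by n: T² = 6 · 3.9566 = 23.7396.

T² ≈ 23.7396


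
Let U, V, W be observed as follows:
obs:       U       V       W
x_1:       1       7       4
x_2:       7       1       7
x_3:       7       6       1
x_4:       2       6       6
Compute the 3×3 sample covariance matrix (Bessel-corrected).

Step 1 — column means:
  mean(U) = (1 + 7 + 7 + 2) / 4 = 17/4 = 4.25
  mean(V) = (7 + 1 + 6 + 6) / 4 = 20/4 = 5
  mean(W) = (4 + 7 + 1 + 6) / 4 = 18/4 = 4.5

Step 2 — sample covariance S[i,j] = (1/(n-1)) · Σ_k (x_{k,i} - mean_i) · (x_{k,j} - mean_j), with n-1 = 3.
  S[U,U] = ((-3.25)·(-3.25) + (2.75)·(2.75) + (2.75)·(2.75) + (-2.25)·(-2.25)) / 3 = 30.75/3 = 10.25
  S[U,V] = ((-3.25)·(2) + (2.75)·(-4) + (2.75)·(1) + (-2.25)·(1)) / 3 = -17/3 = -5.6667
  S[U,W] = ((-3.25)·(-0.5) + (2.75)·(2.5) + (2.75)·(-3.5) + (-2.25)·(1.5)) / 3 = -4.5/3 = -1.5
  S[V,V] = ((2)·(2) + (-4)·(-4) + (1)·(1) + (1)·(1)) / 3 = 22/3 = 7.3333
  S[V,W] = ((2)·(-0.5) + (-4)·(2.5) + (1)·(-3.5) + (1)·(1.5)) / 3 = -13/3 = -4.3333
  S[W,W] = ((-0.5)·(-0.5) + (2.5)·(2.5) + (-3.5)·(-3.5) + (1.5)·(1.5)) / 3 = 21/3 = 7

S is symmetric (S[j,i] = S[i,j]). Assembling:

S = [[10.25, -5.6667, -1.5],
 [-5.6667, 7.3333, -4.3333],
 [-1.5, -4.3333, 7]]


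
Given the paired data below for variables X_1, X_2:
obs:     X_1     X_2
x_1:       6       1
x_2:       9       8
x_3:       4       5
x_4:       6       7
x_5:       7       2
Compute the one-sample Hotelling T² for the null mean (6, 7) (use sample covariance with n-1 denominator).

Step 1 — sample mean vector:
  mean(X_1) = (6 + 9 + 4 + 6 + 7) / 5 = 32/5 = 6.4
  mean(X_2) = (1 + 8 + 5 + 7 + 2) / 5 = 23/5 = 4.6
  x̄ = (6.4, 4.6),  deviation x̄ - mu_0 = (6.4, 4.6) - (6, 7) = (0.4, -2.4).

Step 2 — sample covariance matrix, S[i,j] = (1/(n-1)) · Σ_k (x_{k,i} - mean_i) · (x_{k,j} - mean_j), divisor n-1 = 4:
  S[X_1,X_1] = ((-0.4)·(-0.4) + (2.6)·(2.6) + (-2.4)·(-2.4) + (-0.4)·(-0.4) + (0.6)·(0.6)) / 4 = 13.2/4 = 3.3
  S[X_1,X_2] = ((-0.4)·(-3.6) + (2.6)·(3.4) + (-2.4)·(0.4) + (-0.4)·(2.4) + (0.6)·(-2.6)) / 4 = 6.8/4 = 1.7
  S[X_2,X_2] = ((-3.6)·(-3.6) + (3.4)·(3.4) + (0.4)·(0.4) + (2.4)·(2.4) + (-2.6)·(-2.6)) / 4 = 37.2/4 = 9.3
  S = [[3.3, 1.7],
 [1.7, 9.3]].

Step 3 — invert S. det(S) = 3.3·9.3 - (1.7)² = 27.8.
  S^{-1} = (1/det) · [[d, -b], [-b, a]] = [[0.3345, -0.0612],
 [-0.0612, 0.1187]].

Step 4 — quadratic form (x̄ - mu_0)^T · S^{-1} · (x̄ - mu_0):
  S^{-1} · (x̄ - mu_0) = (0.2806, -0.3094),
  (x̄ - mu_0)^T · [...] = (0.4)·(0.2806) + (-2.4)·(-0.3094) = 0.8547.

Step 5 — scale by n: T² = 5 · 0.8547 = 4.2734.

T² ≈ 4.2734


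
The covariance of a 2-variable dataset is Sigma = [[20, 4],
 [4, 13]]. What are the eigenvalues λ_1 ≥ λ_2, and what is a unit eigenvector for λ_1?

Step 1 — characteristic polynomial of 2×2 Sigma:
  det(Sigma - λI) = λ² - trace · λ + det = 0.
  trace = 20 + 13 = 33, det = 20·13 - (4)² = 244.
Step 2 — discriminant:
  Δ = trace² - 4·det = 1089 - 976 = 113.
Step 3 — eigenvalues:
  λ = (trace ± √Δ)/2 = (33 ± 10.6301)/2,
  λ_1 = 21.8151,  λ_2 = 11.1849.

Step 4 — unit eigenvector for λ_1: solve (Sigma - λ_1 I)v = 0. First row:
  (20 - 21.8151)·v_x + (4)·v_y = 0, i.e. (-1.8151)·v_x + (4)·v_y = 0,
  so v ∝ (b, λ_1 - a) = (4, 1.8151) = u.
  ||u|| = √((4)² + (1.8151)²) = √(19.2945) ≈ 4.3925,
  v_1 = u/||u|| ≈ (0.9106, 0.4132) (||v_1|| = 1).

λ_1 = 21.8151,  λ_2 = 11.1849;  v_1 ≈ (0.9106, 0.4132)


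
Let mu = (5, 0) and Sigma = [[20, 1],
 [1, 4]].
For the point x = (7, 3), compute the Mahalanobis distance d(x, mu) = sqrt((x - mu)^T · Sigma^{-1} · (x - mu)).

Step 1 — centre the observation: (x - mu) = (2, 3).

Step 2 — invert Sigma. det(Sigma) = 20·4 - (1)² = 79.
  Sigma^{-1} = (1/det) · [[d, -b], [-b, a]] = [[0.0506, -0.0127],
 [-0.0127, 0.2532]].

Step 3 — form the quadratic (x - mu)^T · Sigma^{-1} · (x - mu):
  Sigma^{-1} · (x - mu) = (0.0633, 0.7342).
  (x - mu)^T · [Sigma^{-1} · (x - mu)] = (2)·(0.0633) + (3)·(0.7342) = 2.3291.

Step 4 — take square root: d = √(2.3291) ≈ 1.5261.

d(x, mu) = √(2.3291) ≈ 1.5261


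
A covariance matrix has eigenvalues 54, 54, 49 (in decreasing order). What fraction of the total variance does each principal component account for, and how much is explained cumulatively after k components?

Step 1 — total variance = trace(Sigma) = Σ λ_i = 54 + 54 + 49 = 157.

Step 2 — fraction explained by component i = λ_i / Σ λ:
  PC1: 54/157 = 0.3439
  PC2: 54/157 = 0.3439
  PC3: 49/157 = 0.3121

Step 3 — cumulative fraction after k components = (λ_1 + ... + λ_k) / Σ λ:
  k = 1: 54/157 = 0.3439
  k = 2: (54 + 54)/157 = 108/157 = 0.6879
  k = 3: (54 + 54 + 49)/157 = 157/157 = 1

Summary (fraction, with percent):

explained: PC1 0.3439 (34.39%), PC2 0.3439 (34.39%), PC3 0.3121 (31.21%);  cumulative: 0.3439, 0.6879, 1


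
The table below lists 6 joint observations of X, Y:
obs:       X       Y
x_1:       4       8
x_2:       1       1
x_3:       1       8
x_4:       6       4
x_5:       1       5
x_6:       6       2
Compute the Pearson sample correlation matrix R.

Step 1 — column means:
  mean(X) = (4 + 1 + 1 + 6 + 1 + 6) / 6 = 19/6 = 3.1667
  mean(Y) = (8 + 1 + 8 + 4 + 5 + 2) / 6 = 28/6 = 4.6667

Step 2 — sample variances and covariances s[i,j] = (1/(n-1)) · Σ_k (x_{k,i} - mean_i) · (x_{k,j} - mean_j), with n-1 = 5:
  s[X,X] = ((0.8333)·(0.8333) + (-2.1667)·(-2.1667) + (-2.1667)·(-2.1667) + (2.8333)·(2.8333) + (-2.1667)·(-2.1667) + (2.8333)·(2.8333)) / 5 = 30.8333/5 = 6.1667
  s[X,Y] = ((0.8333)·(3.3333) + (-2.1667)·(-3.6667) + (-2.1667)·(3.3333) + (2.8333)·(-0.6667) + (-2.1667)·(0.3333) + (2.8333)·(-2.6667)) / 5 = -6.6667/5 = -1.3333
  s[Y,Y] = ((3.3333)·(3.3333) + (-3.6667)·(-3.6667) + (3.3333)·(3.3333) + (-0.6667)·(-0.6667) + (0.3333)·(0.3333) + (-2.6667)·(-2.6667)) / 5 = 43.3333/5 = 8.6667
  Sample standard deviations s_i = √(s[i,i]):
  s(X) = √(6.1667) = 2.4833
  s(Y) = √(8.6667) = 2.9439

Step 3 — r_{ij} = s_{ij} / (s_i · s_j):
  r[X,X] = 1 (diagonal).
  r[X,Y] = -1.3333 / (2.4833 · 2.9439) = -1.3333 / 7.3106 = -0.1824
  r[Y,Y] = 1 (diagonal).

R is symmetric with unit diagonal. Assembling:

R = [[1, -0.1824],
 [-0.1824, 1]]


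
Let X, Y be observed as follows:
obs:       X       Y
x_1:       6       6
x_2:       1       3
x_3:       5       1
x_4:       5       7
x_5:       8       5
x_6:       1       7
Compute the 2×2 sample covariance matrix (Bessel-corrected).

Step 1 — column means:
  mean(X) = (6 + 1 + 5 + 5 + 8 + 1) / 6 = 26/6 = 4.3333
  mean(Y) = (6 + 3 + 1 + 7 + 5 + 7) / 6 = 29/6 = 4.8333

Step 2 — sample covariance S[i,j] = (1/(n-1)) · Σ_k (x_{k,i} - mean_i) · (x_{k,j} - mean_j), with n-1 = 5.
  S[X,X] = ((1.6667)·(1.6667) + (-3.3333)·(-3.3333) + (0.6667)·(0.6667) + (0.6667)·(0.6667) + (3.6667)·(3.6667) + (-3.3333)·(-3.3333)) / 5 = 39.3333/5 = 7.8667
  S[X,Y] = ((1.6667)·(1.1667) + (-3.3333)·(-1.8333) + (0.6667)·(-3.8333) + (0.6667)·(2.1667) + (3.6667)·(0.1667) + (-3.3333)·(2.1667)) / 5 = 0.3333/5 = 0.0667
  S[Y,Y] = ((1.1667)·(1.1667) + (-1.8333)·(-1.8333) + (-3.8333)·(-3.8333) + (2.1667)·(2.1667) + (0.1667)·(0.1667) + (2.1667)·(2.1667)) / 5 = 28.8333/5 = 5.7667

S is symmetric (S[j,i] = S[i,j]). Assembling:

S = [[7.8667, 0.0667],
 [0.0667, 5.7667]]


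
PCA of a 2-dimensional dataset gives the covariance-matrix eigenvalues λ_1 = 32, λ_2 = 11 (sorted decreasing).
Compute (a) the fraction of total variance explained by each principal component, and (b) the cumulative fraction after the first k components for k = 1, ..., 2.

Step 1 — total variance = trace(Sigma) = Σ λ_i = 32 + 11 = 43.

Step 2 — fraction explained by component i = λ_i / Σ λ:
  PC1: 32/43 = 0.7442
  PC2: 11/43 = 0.2558

Step 3 — cumulative fraction after k components = (λ_1 + ... + λ_k) / Σ λ:
  k = 1: 32/43 = 0.7442
  k = 2: (32 + 11)/43 = 43/43 = 1

Summary (fraction, with percent):

explained: PC1 0.7442 (74.42%), PC2 0.2558 (25.58%);  cumulative: 0.7442, 1


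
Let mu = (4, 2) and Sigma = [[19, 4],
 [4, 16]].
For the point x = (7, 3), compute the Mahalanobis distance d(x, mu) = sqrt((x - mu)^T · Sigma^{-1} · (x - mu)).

Step 1 — centre the observation: (x - mu) = (3, 1).

Step 2 — invert Sigma. det(Sigma) = 19·16 - (4)² = 288.
  Sigma^{-1} = (1/det) · [[d, -b], [-b, a]] = [[0.0556, -0.0139],
 [-0.0139, 0.066]].

Step 3 — form the quadratic (x - mu)^T · Sigma^{-1} · (x - mu):
  Sigma^{-1} · (x - mu) = (0.1528, 0.0243).
  (x - mu)^T · [Sigma^{-1} · (x - mu)] = (3)·(0.1528) + (1)·(0.0243) = 0.4826.

Step 4 — take square root: d = √(0.4826) ≈ 0.6947.

d(x, mu) = √(0.4826) ≈ 0.6947


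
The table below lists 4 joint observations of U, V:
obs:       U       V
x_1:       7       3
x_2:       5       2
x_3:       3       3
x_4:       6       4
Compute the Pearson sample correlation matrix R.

Step 1 — column means:
  mean(U) = (7 + 5 + 3 + 6) / 4 = 21/4 = 5.25
  mean(V) = (3 + 2 + 3 + 4) / 4 = 12/4 = 3

Step 2 — sample variances and covariances s[i,j] = (1/(n-1)) · Σ_k (x_{k,i} - mean_i) · (x_{k,j} - mean_j), with n-1 = 3:
  s[U,U] = ((1.75)·(1.75) + (-0.25)·(-0.25) + (-2.25)·(-2.25) + (0.75)·(0.75)) / 3 = 8.75/3 = 2.9167
  s[U,V] = ((1.75)·(0) + (-0.25)·(-1) + (-2.25)·(0) + (0.75)·(1)) / 3 = 1/3 = 0.3333
  s[V,V] = ((0)·(0) + (-1)·(-1) + (0)·(0) + (1)·(1)) / 3 = 2/3 = 0.6667
  Sample standard deviations s_i = √(s[i,i]):
  s(U) = √(2.9167) = 1.7078
  s(V) = √(0.6667) = 0.8165

Step 3 — r_{ij} = s_{ij} / (s_i · s_j):
  r[U,U] = 1 (diagonal).
  r[U,V] = 0.3333 / (1.7078 · 0.8165) = 0.3333 / 1.3944 = 0.239
  r[V,V] = 1 (diagonal).

R is symmetric with unit diagonal. Assembling:

R = [[1, 0.239],
 [0.239, 1]]


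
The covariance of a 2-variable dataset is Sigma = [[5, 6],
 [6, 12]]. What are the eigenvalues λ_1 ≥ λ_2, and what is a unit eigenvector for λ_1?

Step 1 — characteristic polynomial of 2×2 Sigma:
  det(Sigma - λI) = λ² - trace · λ + det = 0.
  trace = 5 + 12 = 17, det = 5·12 - (6)² = 24.
Step 2 — discriminant:
  Δ = trace² - 4·det = 289 - 96 = 193.
Step 3 — eigenvalues:
  λ = (trace ± √Δ)/2 = (17 ± 13.8924)/2,
  λ_1 = 15.4462,  λ_2 = 1.5538.

Step 4 — unit eigenvector for λ_1: solve (Sigma - λ_1 I)v = 0. First row:
  (5 - 15.4462)·v_x + (6)·v_y = 0, i.e. (-10.4462)·v_x + (6)·v_y = 0,
  so v ∝ (b, λ_1 - a) = (6, 10.4462) = u.
  ||u|| = √((6)² + (10.4462)²) = √(145.1236) ≈ 12.0467,
  v_1 = u/||u|| ≈ (0.4981, 0.8671) (||v_1|| = 1).

λ_1 = 15.4462,  λ_2 = 1.5538;  v_1 ≈ (0.4981, 0.8671)


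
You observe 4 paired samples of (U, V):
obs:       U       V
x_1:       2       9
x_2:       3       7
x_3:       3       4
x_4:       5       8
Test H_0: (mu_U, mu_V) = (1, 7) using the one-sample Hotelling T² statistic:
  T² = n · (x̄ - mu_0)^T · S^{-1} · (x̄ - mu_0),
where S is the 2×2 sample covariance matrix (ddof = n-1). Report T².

Step 1 — sample mean vector:
  mean(U) = (2 + 3 + 3 + 5) / 4 = 13/4 = 3.25
  mean(V) = (9 + 7 + 4 + 8) / 4 = 28/4 = 7
  x̄ = (3.25, 7),  deviation x̄ - mu_0 = (3.25, 7) - (1, 7) = (2.25, 0).

Step 2 — sample covariance matrix, S[i,j] = (1/(n-1)) · Σ_k (x_{k,i} - mean_i) · (x_{k,j} - mean_j), divisor n-1 = 3:
  S[U,U] = ((-1.25)·(-1.25) + (-0.25)·(-0.25) + (-0.25)·(-0.25) + (1.75)·(1.75)) / 3 = 4.75/3 = 1.5833
  S[U,V] = ((-1.25)·(2) + (-0.25)·(0) + (-0.25)·(-3) + (1.75)·(1)) / 3 = 0/3 = 0
  S[V,V] = ((2)·(2) + (0)·(0) + (-3)·(-3) + (1)·(1)) / 3 = 14/3 = 4.6667
  S = [[1.5833, 0],
 [0, 4.6667]].

Step 3 — invert S. det(S) = 1.5833·4.6667 - (0)² = 7.3889.
  S^{-1} = (1/det) · [[d, -b], [-b, a]] = [[0.6316, 0],
 [0, 0.2143]].

Step 4 — quadratic form (x̄ - mu_0)^T · S^{-1} · (x̄ - mu_0):
  S^{-1} · (x̄ - mu_0) = (1.4211, 0),
  (x̄ - mu_0)^T · [...] = (2.25)·(1.4211) + (0)·(0) = 3.1974.

Step 5 — scale by n: T² = 4 · 3.1974 = 12.7895.

T² ≈ 12.7895


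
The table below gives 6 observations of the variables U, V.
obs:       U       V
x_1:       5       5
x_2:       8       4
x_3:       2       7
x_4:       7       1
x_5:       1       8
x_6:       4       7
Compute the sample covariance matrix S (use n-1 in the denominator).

Step 1 — column means:
  mean(U) = (5 + 8 + 2 + 7 + 1 + 4) / 6 = 27/6 = 4.5
  mean(V) = (5 + 4 + 7 + 1 + 8 + 7) / 6 = 32/6 = 5.3333

Step 2 — sample covariance S[i,j] = (1/(n-1)) · Σ_k (x_{k,i} - mean_i) · (x_{k,j} - mean_j), with n-1 = 5.
  S[U,U] = ((0.5)·(0.5) + (3.5)·(3.5) + (-2.5)·(-2.5) + (2.5)·(2.5) + (-3.5)·(-3.5) + (-0.5)·(-0.5)) / 5 = 37.5/5 = 7.5
  S[U,V] = ((0.5)·(-0.3333) + (3.5)·(-1.3333) + (-2.5)·(1.6667) + (2.5)·(-4.3333) + (-3.5)·(2.6667) + (-0.5)·(1.6667)) / 5 = -30/5 = -6
  S[V,V] = ((-0.3333)·(-0.3333) + (-1.3333)·(-1.3333) + (1.6667)·(1.6667) + (-4.3333)·(-4.3333) + (2.6667)·(2.6667) + (1.6667)·(1.6667)) / 5 = 33.3333/5 = 6.6667

S is symmetric (S[j,i] = S[i,j]). Assembling:

S = [[7.5, -6],
 [-6, 6.6667]]


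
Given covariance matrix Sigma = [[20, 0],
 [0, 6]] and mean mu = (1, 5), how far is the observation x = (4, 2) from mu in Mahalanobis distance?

Step 1 — centre the observation: (x - mu) = (3, -3).

Step 2 — invert Sigma. det(Sigma) = 20·6 - (0)² = 120.
  Sigma^{-1} = (1/det) · [[d, -b], [-b, a]] = [[0.05, 0],
 [0, 0.1667]].

Step 3 — form the quadratic (x - mu)^T · Sigma^{-1} · (x - mu):
  Sigma^{-1} · (x - mu) = (0.15, -0.5).
  (x - mu)^T · [Sigma^{-1} · (x - mu)] = (3)·(0.15) + (-3)·(-0.5) = 1.95.

Step 4 — take square root: d = √(1.95) ≈ 1.3964.

d(x, mu) = √(1.95) ≈ 1.3964


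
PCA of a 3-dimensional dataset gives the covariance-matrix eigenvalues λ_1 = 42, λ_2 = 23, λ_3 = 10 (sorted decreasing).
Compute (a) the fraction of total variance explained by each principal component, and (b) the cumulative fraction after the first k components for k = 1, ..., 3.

Step 1 — total variance = trace(Sigma) = Σ λ_i = 42 + 23 + 10 = 75.

Step 2 — fraction explained by component i = λ_i / Σ λ:
  PC1: 42/75 = 0.56
  PC2: 23/75 = 0.3067
  PC3: 10/75 = 0.1333

Step 3 — cumulative fraction after k components = (λ_1 + ... + λ_k) / Σ λ:
  k = 1: 42/75 = 0.56
  k = 2: (42 + 23)/75 = 65/75 = 0.8667
  k = 3: (42 + 23 + 10)/75 = 75/75 = 1

Summary (fraction, with percent):

explained: PC1 0.56 (56%), PC2 0.3067 (30.67%), PC3 0.1333 (13.33%);  cumulative: 0.56, 0.8667, 1


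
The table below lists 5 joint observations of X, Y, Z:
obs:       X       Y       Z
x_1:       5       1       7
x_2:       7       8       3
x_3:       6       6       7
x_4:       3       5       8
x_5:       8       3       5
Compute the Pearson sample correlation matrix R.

Step 1 — column means:
  mean(X) = (5 + 7 + 6 + 3 + 8) / 5 = 29/5 = 5.8
  mean(Y) = (1 + 8 + 6 + 5 + 3) / 5 = 23/5 = 4.6
  mean(Z) = (7 + 3 + 7 + 8 + 5) / 5 = 30/5 = 6

Step 2 — sample variances and covariances s[i,j] = (1/(n-1)) · Σ_k (x_{k,i} - mean_i) · (x_{k,j} - mean_j), with n-1 = 4:
  s[X,X] = ((-0.8)·(-0.8) + (1.2)·(1.2) + (0.2)·(0.2) + (-2.8)·(-2.8) + (2.2)·(2.2)) / 4 = 14.8/4 = 3.7
  s[X,Y] = ((-0.8)·(-3.6) + (1.2)·(3.4) + (0.2)·(1.4) + (-2.8)·(0.4) + (2.2)·(-1.6)) / 4 = 2.6/4 = 0.65
  s[X,Z] = ((-0.8)·(1) + (1.2)·(-3) + (0.2)·(1) + (-2.8)·(2) + (2.2)·(-1)) / 4 = -12/4 = -3
  s[Y,Y] = ((-3.6)·(-3.6) + (3.4)·(3.4) + (1.4)·(1.4) + (0.4)·(0.4) + (-1.6)·(-1.6)) / 4 = 29.2/4 = 7.3
  s[Y,Z] = ((-3.6)·(1) + (3.4)·(-3) + (1.4)·(1) + (0.4)·(2) + (-1.6)·(-1)) / 4 = -10/4 = -2.5
  s[Z,Z] = ((1)·(1) + (-3)·(-3) + (1)·(1) + (2)·(2) + (-1)·(-1)) / 4 = 16/4 = 4
  Sample standard deviations s_i = √(s[i,i]):
  s(X) = √(3.7) = 1.9235
  s(Y) = √(7.3) = 2.7019
  s(Z) = √(4) = 2

Step 3 — r_{ij} = s_{ij} / (s_i · s_j):
  r[X,X] = 1 (diagonal).
  r[X,Y] = 0.65 / (1.9235 · 2.7019) = 0.65 / 5.1971 = 0.1251
  r[X,Z] = -3 / (1.9235 · 2) = -3 / 3.8471 = -0.7798
  r[Y,Y] = 1 (diagonal).
  r[Y,Z] = -2.5 / (2.7019 · 2) = -2.5 / 5.4037 = -0.4626
  r[Z,Z] = 1 (diagonal).

R is symmetric with unit diagonal. Assembling:

R = [[1, 0.1251, -0.7798],
 [0.1251, 1, -0.4626],
 [-0.7798, -0.4626, 1]]


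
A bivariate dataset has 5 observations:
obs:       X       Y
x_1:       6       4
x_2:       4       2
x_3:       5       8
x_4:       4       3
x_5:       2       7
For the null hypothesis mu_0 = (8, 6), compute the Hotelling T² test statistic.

Step 1 — sample mean vector:
  mean(X) = (6 + 4 + 5 + 4 + 2) / 5 = 21/5 = 4.2
  mean(Y) = (4 + 2 + 8 + 3 + 7) / 5 = 24/5 = 4.8
  x̄ = (4.2, 4.8),  deviation x̄ - mu_0 = (4.2, 4.8) - (8, 6) = (-3.8, -1.2).

Step 2 — sample covariance matrix, S[i,j] = (1/(n-1)) · Σ_k (x_{k,i} - mean_i) · (x_{k,j} - mean_j), divisor n-1 = 4:
  S[X,X] = ((1.8)·(1.8) + (-0.2)·(-0.2) + (0.8)·(0.8) + (-0.2)·(-0.2) + (-2.2)·(-2.2)) / 4 = 8.8/4 = 2.2
  S[X,Y] = ((1.8)·(-0.8) + (-0.2)·(-2.8) + (0.8)·(3.2) + (-0.2)·(-1.8) + (-2.2)·(2.2)) / 4 = -2.8/4 = -0.7
  S[Y,Y] = ((-0.8)·(-0.8) + (-2.8)·(-2.8) + (3.2)·(3.2) + (-1.8)·(-1.8) + (2.2)·(2.2)) / 4 = 26.8/4 = 6.7
  S = [[2.2, -0.7],
 [-0.7, 6.7]].

Step 3 — invert S. det(S) = 2.2·6.7 - (-0.7)² = 14.25.
  S^{-1} = (1/det) · [[d, -b], [-b, a]] = [[0.4702, 0.0491],
 [0.0491, 0.1544]].

Step 4 — quadratic form (x̄ - mu_0)^T · S^{-1} · (x̄ - mu_0):
  S^{-1} · (x̄ - mu_0) = (-1.8456, -0.3719),
  (x̄ - mu_0)^T · [...] = (-3.8)·(-1.8456) + (-1.2)·(-0.3719) = 7.4596.

Step 5 — scale by n: T² = 5 · 7.4596 = 37.2982.

T² ≈ 37.2982


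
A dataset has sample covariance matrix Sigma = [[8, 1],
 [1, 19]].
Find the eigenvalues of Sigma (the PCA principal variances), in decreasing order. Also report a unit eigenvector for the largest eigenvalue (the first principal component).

Step 1 — characteristic polynomial of 2×2 Sigma:
  det(Sigma - λI) = λ² - trace · λ + det = 0.
  trace = 8 + 19 = 27, det = 8·19 - (1)² = 151.
Step 2 — discriminant:
  Δ = trace² - 4·det = 729 - 604 = 125.
Step 3 — eigenvalues:
  λ = (trace ± √Δ)/2 = (27 ± 11.1803)/2,
  λ_1 = 19.0902,  λ_2 = 7.9098.

Step 4 — unit eigenvector for λ_1: solve (Sigma - λ_1 I)v = 0. First row:
  (8 - 19.0902)·v_x + (1)·v_y = 0, i.e. (-11.0902)·v_x + (1)·v_y = 0,
  so v ∝ (b, λ_1 - a) = (1, 11.0902) = u.
  ||u|| = √((1)² + (11.0902)²) = √(123.9919) ≈ 11.1352,
  v_1 = u/||u|| ≈ (0.0898, 0.996) (||v_1|| = 1).

λ_1 = 19.0902,  λ_2 = 7.9098;  v_1 ≈ (0.0898, 0.996)


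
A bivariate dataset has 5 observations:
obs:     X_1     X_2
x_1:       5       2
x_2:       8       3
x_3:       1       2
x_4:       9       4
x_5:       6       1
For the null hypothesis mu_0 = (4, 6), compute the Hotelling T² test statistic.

Step 1 — sample mean vector:
  mean(X_1) = (5 + 8 + 1 + 9 + 6) / 5 = 29/5 = 5.8
  mean(X_2) = (2 + 3 + 2 + 4 + 1) / 5 = 12/5 = 2.4
  x̄ = (5.8, 2.4),  deviation x̄ - mu_0 = (5.8, 2.4) - (4, 6) = (1.8, -3.6).

Step 2 — sample covariance matrix, S[i,j] = (1/(n-1)) · Σ_k (x_{k,i} - mean_i) · (x_{k,j} - mean_j), divisor n-1 = 4:
  S[X_1,X_1] = ((-0.8)·(-0.8) + (2.2)·(2.2) + (-4.8)·(-4.8) + (3.2)·(3.2) + (0.2)·(0.2)) / 4 = 38.8/4 = 9.7
  S[X_1,X_2] = ((-0.8)·(-0.4) + (2.2)·(0.6) + (-4.8)·(-0.4) + (3.2)·(1.6) + (0.2)·(-1.4)) / 4 = 8.4/4 = 2.1
  S[X_2,X_2] = ((-0.4)·(-0.4) + (0.6)·(0.6) + (-0.4)·(-0.4) + (1.6)·(1.6) + (-1.4)·(-1.4)) / 4 = 5.2/4 = 1.3
  S = [[9.7, 2.1],
 [2.1, 1.3]].

Step 3 — invert S. det(S) = 9.7·1.3 - (2.1)² = 8.2.
  S^{-1} = (1/det) · [[d, -b], [-b, a]] = [[0.1585, -0.2561],
 [-0.2561, 1.1829]].

Step 4 — quadratic form (x̄ - mu_0)^T · S^{-1} · (x̄ - mu_0):
  S^{-1} · (x̄ - mu_0) = (1.2073, -4.7195),
  (x̄ - mu_0)^T · [...] = (1.8)·(1.2073) + (-3.6)·(-4.7195) = 19.1634.

Step 5 — scale by n: T² = 5 · 19.1634 = 95.8171.

T² ≈ 95.8171


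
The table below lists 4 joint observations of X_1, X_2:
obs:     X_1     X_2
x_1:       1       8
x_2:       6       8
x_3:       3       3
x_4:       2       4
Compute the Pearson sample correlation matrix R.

Step 1 — column means:
  mean(X_1) = (1 + 6 + 3 + 2) / 4 = 12/4 = 3
  mean(X_2) = (8 + 8 + 3 + 4) / 4 = 23/4 = 5.75

Step 2 — sample variances and covariances s[i,j] = (1/(n-1)) · Σ_k (x_{k,i} - mean_i) · (x_{k,j} - mean_j), with n-1 = 3:
  s[X_1,X_1] = ((-2)·(-2) + (3)·(3) + (0)·(0) + (-1)·(-1)) / 3 = 14/3 = 4.6667
  s[X_1,X_2] = ((-2)·(2.25) + (3)·(2.25) + (0)·(-2.75) + (-1)·(-1.75)) / 3 = 4/3 = 1.3333
  s[X_2,X_2] = ((2.25)·(2.25) + (2.25)·(2.25) + (-2.75)·(-2.75) + (-1.75)·(-1.75)) / 3 = 20.75/3 = 6.9167
  Sample standard deviations s_i = √(s[i,i]):
  s(X_1) = √(4.6667) = 2.1602
  s(X_2) = √(6.9167) = 2.63

Step 3 — r_{ij} = s_{ij} / (s_i · s_j):
  r[X_1,X_1] = 1 (diagonal).
  r[X_1,X_2] = 1.3333 / (2.1602 · 2.63) = 1.3333 / 5.6814 = 0.2347
  r[X_2,X_2] = 1 (diagonal).

R is symmetric with unit diagonal. Assembling:

R = [[1, 0.2347],
 [0.2347, 1]]


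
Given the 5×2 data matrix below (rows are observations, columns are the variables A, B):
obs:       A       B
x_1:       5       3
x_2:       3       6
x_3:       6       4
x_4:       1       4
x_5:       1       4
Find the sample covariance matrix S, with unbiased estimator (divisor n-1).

Step 1 — column means:
  mean(A) = (5 + 3 + 6 + 1 + 1) / 5 = 16/5 = 3.2
  mean(B) = (3 + 6 + 4 + 4 + 4) / 5 = 21/5 = 4.2

Step 2 — sample covariance S[i,j] = (1/(n-1)) · Σ_k (x_{k,i} - mean_i) · (x_{k,j} - mean_j), with n-1 = 4.
  S[A,A] = ((1.8)·(1.8) + (-0.2)·(-0.2) + (2.8)·(2.8) + (-2.2)·(-2.2) + (-2.2)·(-2.2)) / 4 = 20.8/4 = 5.2
  S[A,B] = ((1.8)·(-1.2) + (-0.2)·(1.8) + (2.8)·(-0.2) + (-2.2)·(-0.2) + (-2.2)·(-0.2)) / 4 = -2.2/4 = -0.55
  S[B,B] = ((-1.2)·(-1.2) + (1.8)·(1.8) + (-0.2)·(-0.2) + (-0.2)·(-0.2) + (-0.2)·(-0.2)) / 4 = 4.8/4 = 1.2

S is symmetric (S[j,i] = S[i,j]). Assembling:

S = [[5.2, -0.55],
 [-0.55, 1.2]]


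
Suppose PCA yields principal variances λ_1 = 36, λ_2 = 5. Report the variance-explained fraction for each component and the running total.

Step 1 — total variance = trace(Sigma) = Σ λ_i = 36 + 5 = 41.

Step 2 — fraction explained by component i = λ_i / Σ λ:
  PC1: 36/41 = 0.878
  PC2: 5/41 = 0.122

Step 3 — cumulative fraction after k components = (λ_1 + ... + λ_k) / Σ λ:
  k = 1: 36/41 = 0.878
  k = 2: (36 + 5)/41 = 41/41 = 1

Summary (fraction, with percent):

explained: PC1 0.878 (87.8%), PC2 0.122 (12.2%);  cumulative: 0.878, 1


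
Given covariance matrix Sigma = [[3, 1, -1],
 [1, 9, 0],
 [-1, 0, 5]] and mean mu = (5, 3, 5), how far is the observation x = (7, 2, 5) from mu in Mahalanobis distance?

Step 1 — centre the observation: (x - mu) = (2, -1, 0).

Step 2 — invert Sigma (cofactor / det for 3×3, or solve directly):
  Sigma^{-1} = [[0.3719, -0.0413, 0.0744],
 [-0.0413, 0.1157, -0.0083],
 [0.0744, -0.0083, 0.2149]].

Step 3 — form the quadratic (x - mu)^T · Sigma^{-1} · (x - mu):
  Sigma^{-1} · (x - mu) = (0.7851, -0.1983, 0.157).
  (x - mu)^T · [Sigma^{-1} · (x - mu)] = (2)·(0.7851) + (-1)·(-0.1983) + (0)·(0.157) = 1.7686.

Step 4 — take square root: d = √(1.7686) ≈ 1.3299.

d(x, mu) = √(1.7686) ≈ 1.3299


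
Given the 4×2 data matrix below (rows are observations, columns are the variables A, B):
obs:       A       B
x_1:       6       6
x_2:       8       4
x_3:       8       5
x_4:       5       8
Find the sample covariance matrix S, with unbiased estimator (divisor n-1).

Step 1 — column means:
  mean(A) = (6 + 8 + 8 + 5) / 4 = 27/4 = 6.75
  mean(B) = (6 + 4 + 5 + 8) / 4 = 23/4 = 5.75

Step 2 — sample covariance S[i,j] = (1/(n-1)) · Σ_k (x_{k,i} - mean_i) · (x_{k,j} - mean_j), with n-1 = 3.
  S[A,A] = ((-0.75)·(-0.75) + (1.25)·(1.25) + (1.25)·(1.25) + (-1.75)·(-1.75)) / 3 = 6.75/3 = 2.25
  S[A,B] = ((-0.75)·(0.25) + (1.25)·(-1.75) + (1.25)·(-0.75) + (-1.75)·(2.25)) / 3 = -7.25/3 = -2.4167
  S[B,B] = ((0.25)·(0.25) + (-1.75)·(-1.75) + (-0.75)·(-0.75) + (2.25)·(2.25)) / 3 = 8.75/3 = 2.9167

S is symmetric (S[j,i] = S[i,j]). Assembling:

S = [[2.25, -2.4167],
 [-2.4167, 2.9167]]


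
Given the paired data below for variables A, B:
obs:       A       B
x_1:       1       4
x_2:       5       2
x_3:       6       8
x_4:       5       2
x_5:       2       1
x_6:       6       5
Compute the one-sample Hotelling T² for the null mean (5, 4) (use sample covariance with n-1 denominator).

Step 1 — sample mean vector:
  mean(A) = (1 + 5 + 6 + 5 + 2 + 6) / 6 = 25/6 = 4.1667
  mean(B) = (4 + 2 + 8 + 2 + 1 + 5) / 6 = 22/6 = 3.6667
  x̄ = (4.1667, 3.6667),  deviation x̄ - mu_0 = (4.1667, 3.6667) - (5, 4) = (-0.8333, -0.3333).

Step 2 — sample covariance matrix, S[i,j] = (1/(n-1)) · Σ_k (x_{k,i} - mean_i) · (x_{k,j} - mean_j), divisor n-1 = 5:
  S[A,A] = ((-3.1667)·(-3.1667) + (0.8333)·(0.8333) + (1.8333)·(1.8333) + (0.8333)·(0.8333) + (-2.1667)·(-2.1667) + (1.8333)·(1.8333)) / 5 = 22.8333/5 = 4.5667
  S[A,B] = ((-3.1667)·(0.3333) + (0.8333)·(-1.6667) + (1.8333)·(4.3333) + (0.8333)·(-1.6667) + (-2.1667)·(-2.6667) + (1.8333)·(1.3333)) / 5 = 12.3333/5 = 2.4667
  S[B,B] = ((0.3333)·(0.3333) + (-1.6667)·(-1.6667) + (4.3333)·(4.3333) + (-1.6667)·(-1.6667) + (-2.6667)·(-2.6667) + (1.3333)·(1.3333)) / 5 = 33.3333/5 = 6.6667
  S = [[4.5667, 2.4667],
 [2.4667, 6.6667]].

Step 3 — invert S. det(S) = 4.5667·6.6667 - (2.4667)² = 24.36.
  S^{-1} = (1/det) · [[d, -b], [-b, a]] = [[0.2737, -0.1013],
 [-0.1013, 0.1875]].

Step 4 — quadratic form (x̄ - mu_0)^T · S^{-1} · (x̄ - mu_0):
  S^{-1} · (x̄ - mu_0) = (-0.1943, 0.0219),
  (x̄ - mu_0)^T · [...] = (-0.8333)·(-0.1943) + (-0.3333)·(0.0219) = 0.1546.

Step 5 — scale by n: T² = 6 · 0.1546 = 0.9278.

T² ≈ 0.9278


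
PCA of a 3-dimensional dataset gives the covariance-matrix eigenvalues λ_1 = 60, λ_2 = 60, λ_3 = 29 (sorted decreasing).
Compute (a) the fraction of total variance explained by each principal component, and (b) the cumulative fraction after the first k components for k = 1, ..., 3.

Step 1 — total variance = trace(Sigma) = Σ λ_i = 60 + 60 + 29 = 149.

Step 2 — fraction explained by component i = λ_i / Σ λ:
  PC1: 60/149 = 0.4027
  PC2: 60/149 = 0.4027
  PC3: 29/149 = 0.1946

Step 3 — cumulative fraction after k components = (λ_1 + ... + λ_k) / Σ λ:
  k = 1: 60/149 = 0.4027
  k = 2: (60 + 60)/149 = 120/149 = 0.8054
  k = 3: (60 + 60 + 29)/149 = 149/149 = 1

Summary (fraction, with percent):

explained: PC1 0.4027 (40.27%), PC2 0.4027 (40.27%), PC3 0.1946 (19.46%);  cumulative: 0.4027, 0.8054, 1


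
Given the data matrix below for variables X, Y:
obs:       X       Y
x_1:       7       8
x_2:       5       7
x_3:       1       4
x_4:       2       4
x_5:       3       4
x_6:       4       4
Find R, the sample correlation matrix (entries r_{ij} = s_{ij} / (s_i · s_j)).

Step 1 — column means:
  mean(X) = (7 + 5 + 1 + 2 + 3 + 4) / 6 = 22/6 = 3.6667
  mean(Y) = (8 + 7 + 4 + 4 + 4 + 4) / 6 = 31/6 = 5.1667

Step 2 — sample variances and covariances s[i,j] = (1/(n-1)) · Σ_k (x_{k,i} - mean_i) · (x_{k,j} - mean_j), with n-1 = 5:
  s[X,X] = ((3.3333)·(3.3333) + (1.3333)·(1.3333) + (-2.6667)·(-2.6667) + (-1.6667)·(-1.6667) + (-0.6667)·(-0.6667) + (0.3333)·(0.3333)) / 5 = 23.3333/5 = 4.6667
  s[X,Y] = ((3.3333)·(2.8333) + (1.3333)·(1.8333) + (-2.6667)·(-1.1667) + (-1.6667)·(-1.1667) + (-0.6667)·(-1.1667) + (0.3333)·(-1.1667)) / 5 = 17.3333/5 = 3.4667
  s[Y,Y] = ((2.8333)·(2.8333) + (1.8333)·(1.8333) + (-1.1667)·(-1.1667) + (-1.1667)·(-1.1667) + (-1.1667)·(-1.1667) + (-1.1667)·(-1.1667)) / 5 = 16.8333/5 = 3.3667
  Sample standard deviations s_i = √(s[i,i]):
  s(X) = √(4.6667) = 2.1602
  s(Y) = √(3.3667) = 1.8348

Step 3 — r_{ij} = s_{ij} / (s_i · s_j):
  r[X,X] = 1 (diagonal).
  r[X,Y] = 3.4667 / (2.1602 · 1.8348) = 3.4667 / 3.9637 = 0.8746
  r[Y,Y] = 1 (diagonal).

R is symmetric with unit diagonal. Assembling:

R = [[1, 0.8746],
 [0.8746, 1]]


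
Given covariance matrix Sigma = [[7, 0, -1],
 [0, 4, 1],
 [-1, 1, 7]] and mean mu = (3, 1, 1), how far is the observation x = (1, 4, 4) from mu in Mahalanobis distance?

Step 1 — centre the observation: (x - mu) = (-2, 3, 3).

Step 2 — invert Sigma (cofactor / det for 3×3, or solve directly):
  Sigma^{-1} = [[0.1459, -0.0054, 0.0216],
 [-0.0054, 0.2595, -0.0378],
 [0.0216, -0.0378, 0.1514]].

Step 3 — form the quadratic (x - mu)^T · Sigma^{-1} · (x - mu):
  Sigma^{-1} · (x - mu) = (-0.2432, 0.6757, 0.2973).
  (x - mu)^T · [Sigma^{-1} · (x - mu)] = (-2)·(-0.2432) + (3)·(0.6757) + (3)·(0.2973) = 3.4054.

Step 4 — take square root: d = √(3.4054) ≈ 1.8454.

d(x, mu) = √(3.4054) ≈ 1.8454


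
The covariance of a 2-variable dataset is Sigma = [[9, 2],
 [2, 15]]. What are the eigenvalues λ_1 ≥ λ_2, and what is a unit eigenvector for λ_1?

Step 1 — characteristic polynomial of 2×2 Sigma:
  det(Sigma - λI) = λ² - trace · λ + det = 0.
  trace = 9 + 15 = 24, det = 9·15 - (2)² = 131.
Step 2 — discriminant:
  Δ = trace² - 4·det = 576 - 524 = 52.
Step 3 — eigenvalues:
  λ = (trace ± √Δ)/2 = (24 ± 7.2111)/2,
  λ_1 = 15.6056,  λ_2 = 8.3944.

Step 4 — unit eigenvector for λ_1: solve (Sigma - λ_1 I)v = 0. First row:
  (9 - 15.6056)·v_x + (2)·v_y = 0, i.e. (-6.6056)·v_x + (2)·v_y = 0,
  so v ∝ (b, λ_1 - a) = (2, 6.6056) = u.
  ||u|| = √((2)² + (6.6056)²) = √(47.6333) ≈ 6.9017,
  v_1 = u/||u|| ≈ (0.2898, 0.9571) (||v_1|| = 1).

λ_1 = 15.6056,  λ_2 = 8.3944;  v_1 ≈ (0.2898, 0.9571)


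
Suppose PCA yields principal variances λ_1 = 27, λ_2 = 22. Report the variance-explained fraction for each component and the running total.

Step 1 — total variance = trace(Sigma) = Σ λ_i = 27 + 22 = 49.

Step 2 — fraction explained by component i = λ_i / Σ λ:
  PC1: 27/49 = 0.551
  PC2: 22/49 = 0.449

Step 3 — cumulative fraction after k components = (λ_1 + ... + λ_k) / Σ λ:
  k = 1: 27/49 = 0.551
  k = 2: (27 + 22)/49 = 49/49 = 1

Summary (fraction, with percent):

explained: PC1 0.551 (55.1%), PC2 0.449 (44.9%);  cumulative: 0.551, 1


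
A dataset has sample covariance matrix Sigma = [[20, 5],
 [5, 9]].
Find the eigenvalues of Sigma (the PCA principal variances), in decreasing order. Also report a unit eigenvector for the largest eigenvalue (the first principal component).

Step 1 — characteristic polynomial of 2×2 Sigma:
  det(Sigma - λI) = λ² - trace · λ + det = 0.
  trace = 20 + 9 = 29, det = 20·9 - (5)² = 155.
Step 2 — discriminant:
  Δ = trace² - 4·det = 841 - 620 = 221.
Step 3 — eigenvalues:
  λ = (trace ± √Δ)/2 = (29 ± 14.8661)/2,
  λ_1 = 21.933,  λ_2 = 7.067.

Step 4 — unit eigenvector for λ_1: solve (Sigma - λ_1 I)v = 0. First row:
  (20 - 21.933)·v_x + (5)·v_y = 0, i.e. (-1.933)·v_x + (5)·v_y = 0,
  so v ∝ (b, λ_1 - a) = (5, 1.933) = u.
  ||u|| = √((5)² + (1.933)²) = √(28.7366) ≈ 5.3607,
  v_1 = u/||u|| ≈ (0.9327, 0.3606) (||v_1|| = 1).

λ_1 = 21.933,  λ_2 = 7.067;  v_1 ≈ (0.9327, 0.3606)


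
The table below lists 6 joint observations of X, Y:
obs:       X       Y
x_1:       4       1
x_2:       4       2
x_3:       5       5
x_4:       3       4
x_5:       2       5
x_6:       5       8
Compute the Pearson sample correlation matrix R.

Step 1 — column means:
  mean(X) = (4 + 4 + 5 + 3 + 2 + 5) / 6 = 23/6 = 3.8333
  mean(Y) = (1 + 2 + 5 + 4 + 5 + 8) / 6 = 25/6 = 4.1667

Step 2 — sample variances and covariances s[i,j] = (1/(n-1)) · Σ_k (x_{k,i} - mean_i) · (x_{k,j} - mean_j), with n-1 = 5:
  s[X,X] = ((0.1667)·(0.1667) + (0.1667)·(0.1667) + (1.1667)·(1.1667) + (-0.8333)·(-0.8333) + (-1.8333)·(-1.8333) + (1.1667)·(1.1667)) / 5 = 6.8333/5 = 1.3667
  s[X,Y] = ((0.1667)·(-3.1667) + (0.1667)·(-2.1667) + (1.1667)·(0.8333) + (-0.8333)·(-0.1667) + (-1.8333)·(0.8333) + (1.1667)·(3.8333)) / 5 = 3.1667/5 = 0.6333
  s[Y,Y] = ((-3.1667)·(-3.1667) + (-2.1667)·(-2.1667) + (0.8333)·(0.8333) + (-0.1667)·(-0.1667) + (0.8333)·(0.8333) + (3.8333)·(3.8333)) / 5 = 30.8333/5 = 6.1667
  Sample standard deviations s_i = √(s[i,i]):
  s(X) = √(1.3667) = 1.169
  s(Y) = √(6.1667) = 2.4833

Step 3 — r_{ij} = s_{ij} / (s_i · s_j):
  r[X,X] = 1 (diagonal).
  r[X,Y] = 0.6333 / (1.169 · 2.4833) = 0.6333 / 2.9031 = 0.2182
  r[Y,Y] = 1 (diagonal).

R is symmetric with unit diagonal. Assembling:

R = [[1, 0.2182],
 [0.2182, 1]]


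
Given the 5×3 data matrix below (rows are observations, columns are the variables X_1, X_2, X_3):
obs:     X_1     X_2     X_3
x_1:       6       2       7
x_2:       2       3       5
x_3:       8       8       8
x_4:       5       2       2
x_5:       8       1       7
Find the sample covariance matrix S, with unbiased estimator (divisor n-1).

Step 1 — column means:
  mean(X_1) = (6 + 2 + 8 + 5 + 8) / 5 = 29/5 = 5.8
  mean(X_2) = (2 + 3 + 8 + 2 + 1) / 5 = 16/5 = 3.2
  mean(X_3) = (7 + 5 + 8 + 2 + 7) / 5 = 29/5 = 5.8

Step 2 — sample covariance S[i,j] = (1/(n-1)) · Σ_k (x_{k,i} - mean_i) · (x_{k,j} - mean_j), with n-1 = 4.
  S[X_1,X_1] = ((0.2)·(0.2) + (-3.8)·(-3.8) + (2.2)·(2.2) + (-0.8)·(-0.8) + (2.2)·(2.2)) / 4 = 24.8/4 = 6.2
  S[X_1,X_2] = ((0.2)·(-1.2) + (-3.8)·(-0.2) + (2.2)·(4.8) + (-0.8)·(-1.2) + (2.2)·(-2.2)) / 4 = 7.2/4 = 1.8
  S[X_1,X_3] = ((0.2)·(1.2) + (-3.8)·(-0.8) + (2.2)·(2.2) + (-0.8)·(-3.8) + (2.2)·(1.2)) / 4 = 13.8/4 = 3.45
  S[X_2,X_2] = ((-1.2)·(-1.2) + (-0.2)·(-0.2) + (4.8)·(4.8) + (-1.2)·(-1.2) + (-2.2)·(-2.2)) / 4 = 30.8/4 = 7.7
  S[X_2,X_3] = ((-1.2)·(1.2) + (-0.2)·(-0.8) + (4.8)·(2.2) + (-1.2)·(-3.8) + (-2.2)·(1.2)) / 4 = 11.2/4 = 2.8
  S[X_3,X_3] = ((1.2)·(1.2) + (-0.8)·(-0.8) + (2.2)·(2.2) + (-3.8)·(-3.8) + (1.2)·(1.2)) / 4 = 22.8/4 = 5.7

S is symmetric (S[j,i] = S[i,j]). Assembling:

S = [[6.2, 1.8, 3.45],
 [1.8, 7.7, 2.8],
 [3.45, 2.8, 5.7]]


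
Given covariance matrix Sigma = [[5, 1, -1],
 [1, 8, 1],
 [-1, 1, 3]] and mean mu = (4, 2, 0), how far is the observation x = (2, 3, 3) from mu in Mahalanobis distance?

Step 1 — centre the observation: (x - mu) = (-2, 1, 3).

Step 2 — invert Sigma (cofactor / det for 3×3, or solve directly):
  Sigma^{-1} = [[0.2255, -0.0392, 0.0882],
 [-0.0392, 0.1373, -0.0588],
 [0.0882, -0.0588, 0.3824]].

Step 3 — form the quadratic (x - mu)^T · Sigma^{-1} · (x - mu):
  Sigma^{-1} · (x - mu) = (-0.2255, 0.0392, 0.9118).
  (x - mu)^T · [Sigma^{-1} · (x - mu)] = (-2)·(-0.2255) + (1)·(0.0392) + (3)·(0.9118) = 3.2255.

Step 4 — take square root: d = √(3.2255) ≈ 1.796.

d(x, mu) = √(3.2255) ≈ 1.796


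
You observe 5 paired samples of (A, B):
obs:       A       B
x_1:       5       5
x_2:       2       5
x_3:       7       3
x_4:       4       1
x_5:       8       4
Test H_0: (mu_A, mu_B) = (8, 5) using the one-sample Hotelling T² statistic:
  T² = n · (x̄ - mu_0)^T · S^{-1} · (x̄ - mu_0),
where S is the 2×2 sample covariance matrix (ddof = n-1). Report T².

Step 1 — sample mean vector:
  mean(A) = (5 + 2 + 7 + 4 + 8) / 5 = 26/5 = 5.2
  mean(B) = (5 + 5 + 3 + 1 + 4) / 5 = 18/5 = 3.6
  x̄ = (5.2, 3.6),  deviation x̄ - mu_0 = (5.2, 3.6) - (8, 5) = (-2.8, -1.4).

Step 2 — sample covariance matrix, S[i,j] = (1/(n-1)) · Σ_k (x_{k,i} - mean_i) · (x_{k,j} - mean_j), divisor n-1 = 4:
  S[A,A] = ((-0.2)·(-0.2) + (-3.2)·(-3.2) + (1.8)·(1.8) + (-1.2)·(-1.2) + (2.8)·(2.8)) / 4 = 22.8/4 = 5.7
  S[A,B] = ((-0.2)·(1.4) + (-3.2)·(1.4) + (1.8)·(-0.6) + (-1.2)·(-2.6) + (2.8)·(0.4)) / 4 = -1.6/4 = -0.4
  S[B,B] = ((1.4)·(1.4) + (1.4)·(1.4) + (-0.6)·(-0.6) + (-2.6)·(-2.6) + (0.4)·(0.4)) / 4 = 11.2/4 = 2.8
  S = [[5.7, -0.4],
 [-0.4, 2.8]].

Step 3 — invert S. det(S) = 5.7·2.8 - (-0.4)² = 15.8.
  S^{-1} = (1/det) · [[d, -b], [-b, a]] = [[0.1772, 0.0253],
 [0.0253, 0.3608]].

Step 4 — quadratic form (x̄ - mu_0)^T · S^{-1} · (x̄ - mu_0):
  S^{-1} · (x̄ - mu_0) = (-0.5316, -0.5759),
  (x̄ - mu_0)^T · [...] = (-2.8)·(-0.5316) + (-1.4)·(-0.5759) = 2.2949.

Step 5 — scale by n: T² = 5 · 2.2949 = 11.4747.

T² ≈ 11.4747


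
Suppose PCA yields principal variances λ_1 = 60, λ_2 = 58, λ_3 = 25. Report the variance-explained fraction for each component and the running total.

Step 1 — total variance = trace(Sigma) = Σ λ_i = 60 + 58 + 25 = 143.

Step 2 — fraction explained by component i = λ_i / Σ λ:
  PC1: 60/143 = 0.4196
  PC2: 58/143 = 0.4056
  PC3: 25/143 = 0.1748

Step 3 — cumulative fraction after k components = (λ_1 + ... + λ_k) / Σ λ:
  k = 1: 60/143 = 0.4196
  k = 2: (60 + 58)/143 = 118/143 = 0.8252
  k = 3: (60 + 58 + 25)/143 = 143/143 = 1

Summary (fraction, with percent):

explained: PC1 0.4196 (41.96%), PC2 0.4056 (40.56%), PC3 0.1748 (17.48%);  cumulative: 0.4196, 0.8252, 1
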